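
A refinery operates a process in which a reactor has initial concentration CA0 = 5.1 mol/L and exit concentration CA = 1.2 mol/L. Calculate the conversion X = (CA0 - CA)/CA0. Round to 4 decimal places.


X = (CA0 - CA) / CA0
X = (5.1 - 1.2) / 5.1
X = 3.9 / 5.1
X = 0.7647


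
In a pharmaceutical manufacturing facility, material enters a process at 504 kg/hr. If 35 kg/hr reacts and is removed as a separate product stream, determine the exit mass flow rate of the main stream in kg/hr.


Steady-state mass balance on the main outlet: F_out = F_in - F_removed
F_out = 504 - 35
F_out = 469 kg/hr


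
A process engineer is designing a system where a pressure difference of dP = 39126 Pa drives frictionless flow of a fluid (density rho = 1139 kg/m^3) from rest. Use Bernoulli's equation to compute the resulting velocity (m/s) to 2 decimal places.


v = sqrt(2*dP/rho)
v = sqrt(2*39126/1139)
v = sqrt(68.702371)
v = 8.29 m/s


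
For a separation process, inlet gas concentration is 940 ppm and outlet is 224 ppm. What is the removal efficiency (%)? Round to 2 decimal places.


Efficiency = (G_in - G_out) / G_in * 100%
Efficiency = (940 - 224) / 940 * 100
Efficiency = 716 / 940 * 100
Efficiency = 76.17%


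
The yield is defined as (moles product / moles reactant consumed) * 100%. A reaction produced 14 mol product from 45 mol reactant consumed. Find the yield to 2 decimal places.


Yield = (moles product / moles consumed) * 100%
Yield = (14 / 45) * 100
Yield = 0.3111 * 100
Yield = 31.11%


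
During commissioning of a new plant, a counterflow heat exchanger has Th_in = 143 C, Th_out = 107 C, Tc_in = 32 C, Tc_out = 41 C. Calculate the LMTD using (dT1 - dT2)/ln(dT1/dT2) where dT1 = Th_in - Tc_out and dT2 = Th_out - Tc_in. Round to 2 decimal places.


dT1 = Th_in - Tc_out = 143 - 41 = 102
dT2 = Th_out - Tc_in = 107 - 32 = 75
LMTD = (dT1 - dT2) / ln(dT1/dT2)
LMTD = (102 - 75) / ln(102/75)
LMTD = 87.81 K


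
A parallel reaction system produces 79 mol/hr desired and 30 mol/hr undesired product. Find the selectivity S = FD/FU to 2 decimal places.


S = desired product rate / undesired product rate
S = 79 / 30
S = 2.63


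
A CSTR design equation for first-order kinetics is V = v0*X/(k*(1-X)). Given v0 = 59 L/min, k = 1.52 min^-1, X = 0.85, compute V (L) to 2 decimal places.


V = v0 * X / (k * (1 - X))
V = 59 * 0.85 / (1.52 * (1 - 0.85))
V = 50.15 / (1.52 * 0.15)
V = 50.15 / 0.228
V = 219.96 L


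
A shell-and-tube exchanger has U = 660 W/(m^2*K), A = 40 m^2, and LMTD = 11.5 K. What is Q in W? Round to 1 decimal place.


Q = U * A * LMTD
Q = 660 * 40 * 11.5
Q = 303600.0 W


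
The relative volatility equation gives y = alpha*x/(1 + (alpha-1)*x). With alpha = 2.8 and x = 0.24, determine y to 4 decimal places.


y = alpha*x / (1 + (alpha-1)*x)
y = 2.8*0.24 / (1 + (2.8-1)*0.24)
y = 0.672 / (1 + 0.432)
y = 0.672 / 1.432
y = 0.4693


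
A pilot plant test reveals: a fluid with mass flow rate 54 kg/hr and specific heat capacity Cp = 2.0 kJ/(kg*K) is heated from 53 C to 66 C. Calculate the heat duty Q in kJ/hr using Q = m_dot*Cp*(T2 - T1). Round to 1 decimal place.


Q = m_dot * Cp * (T2 - T1)
Q = 54 * 2.0 * (66 - 53)
Q = 54 * 2.0 * 13
Q = 1404.0 kJ/hr


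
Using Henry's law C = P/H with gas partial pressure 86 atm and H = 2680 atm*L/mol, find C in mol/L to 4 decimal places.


C = P / H
C = 86 / 2680
C = 0.0321 mol/L


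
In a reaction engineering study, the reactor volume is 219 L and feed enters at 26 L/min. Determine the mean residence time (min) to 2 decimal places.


tau = V / v0
tau = 219 / 26
tau = 8.42 min


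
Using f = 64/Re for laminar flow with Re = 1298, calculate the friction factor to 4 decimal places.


f = 64 / Re
f = 64 / 1298
f = 0.0493


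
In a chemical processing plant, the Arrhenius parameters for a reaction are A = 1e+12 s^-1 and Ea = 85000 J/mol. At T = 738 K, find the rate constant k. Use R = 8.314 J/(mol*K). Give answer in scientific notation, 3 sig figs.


k = A * exp(-Ea/(R*T))
k = 1e+12 * exp(-85000 / (8.314 * 738))
k = 1e+12 * exp(-13.853278)
k = 9.63e+05


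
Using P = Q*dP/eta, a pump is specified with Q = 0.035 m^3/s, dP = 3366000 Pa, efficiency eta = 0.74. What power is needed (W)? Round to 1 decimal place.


P = Q * dP / eta
P = 0.035 * 3366000 / 0.74
P = 117810.0 / 0.74
P = 159202.7 W


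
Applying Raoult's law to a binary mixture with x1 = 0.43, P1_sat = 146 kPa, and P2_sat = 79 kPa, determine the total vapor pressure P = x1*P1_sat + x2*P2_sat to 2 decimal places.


P = x1*P1_sat + x2*P2_sat
x2 = 1 - x1 = 1 - 0.43 = 0.57
P = 0.43*146 + 0.57*79
P = 62.78 + 45.03
P = 107.81 kPa


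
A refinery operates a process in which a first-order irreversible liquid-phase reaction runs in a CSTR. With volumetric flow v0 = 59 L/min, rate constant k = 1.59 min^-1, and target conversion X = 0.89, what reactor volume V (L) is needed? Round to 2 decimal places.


V = v0 * X / (k * (1 - X))
V = 59 * 0.89 / (1.59 * (1 - 0.89))
V = 52.51 / (1.59 * 0.11)
V = 52.51 / 0.1749
V = 300.23 L


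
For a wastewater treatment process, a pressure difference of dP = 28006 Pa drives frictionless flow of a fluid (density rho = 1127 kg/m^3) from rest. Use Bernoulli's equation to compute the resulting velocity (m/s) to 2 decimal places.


v = sqrt(2*dP/rho)
v = sqrt(2*28006/1127)
v = sqrt(49.700089)
v = 7.05 m/s


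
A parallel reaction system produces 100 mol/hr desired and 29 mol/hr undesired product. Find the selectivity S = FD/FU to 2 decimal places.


S = desired product rate / undesired product rate
S = 100 / 29
S = 3.45


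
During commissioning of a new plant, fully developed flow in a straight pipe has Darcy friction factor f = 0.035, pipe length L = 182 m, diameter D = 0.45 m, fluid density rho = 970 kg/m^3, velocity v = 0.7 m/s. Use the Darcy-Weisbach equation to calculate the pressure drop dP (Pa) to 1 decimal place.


dP = f * (L/D) * (rho*v^2/2)
dP = 0.035 * (182/0.45) * (970*0.7^2/2)
L/D = 404.44444444
rho*v^2/2 = 970*0.49/2 = 237.65
dP = 0.035 * 404.44444444 * 237.65
dP = 3364.1 Pa


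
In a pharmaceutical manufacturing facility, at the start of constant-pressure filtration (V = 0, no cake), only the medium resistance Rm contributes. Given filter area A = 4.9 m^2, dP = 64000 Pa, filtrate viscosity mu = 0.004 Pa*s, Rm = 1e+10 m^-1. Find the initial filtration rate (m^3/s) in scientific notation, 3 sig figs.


rate = A * dP / (mu * Rm)
rate = 4.9 * 64000 / (0.004 * 1e+10)
rate = 313600.0 / 4.000e+07
rate = 7.84e-03 m^3/s


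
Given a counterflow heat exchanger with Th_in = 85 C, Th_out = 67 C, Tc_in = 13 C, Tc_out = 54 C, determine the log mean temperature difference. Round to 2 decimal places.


dT1 = Th_in - Tc_out = 85 - 54 = 31
dT2 = Th_out - Tc_in = 67 - 13 = 54
LMTD = (dT1 - dT2) / ln(dT1/dT2)
LMTD = (31 - 54) / ln(31/54)
LMTD = 41.44 K


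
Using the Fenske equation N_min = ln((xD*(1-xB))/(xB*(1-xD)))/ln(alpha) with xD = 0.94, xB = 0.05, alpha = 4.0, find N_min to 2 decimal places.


N_min = ln((xD*(1-xB))/(xB*(1-xD))) / ln(alpha)
Numerator inside ln: 0.893 / 0.003 = 297.666667
ln(297.666667) = 5.695974
ln(alpha) = ln(4.0) = 1.386294
N_min = 5.695974 / 1.386294 = 4.11


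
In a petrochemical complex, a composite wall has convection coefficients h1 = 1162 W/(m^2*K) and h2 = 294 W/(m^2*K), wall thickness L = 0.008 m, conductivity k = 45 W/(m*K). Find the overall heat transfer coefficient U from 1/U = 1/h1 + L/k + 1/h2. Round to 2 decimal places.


1/U = 1/h1 + L/k + 1/h2
1/U = 1/1162 + 0.008/45 + 1/294
1/U = 0.0008605852 + 0.0001777778 + 0.0034013605
1/U = 0.0044397235
U = 225.24 W/(m^2*K)


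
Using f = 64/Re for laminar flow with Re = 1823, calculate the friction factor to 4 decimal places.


f = 64 / Re
f = 64 / 1823
f = 0.0351


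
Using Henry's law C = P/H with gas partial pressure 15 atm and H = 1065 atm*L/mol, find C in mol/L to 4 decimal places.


C = P / H
C = 15 / 1065
C = 0.0141 mol/L


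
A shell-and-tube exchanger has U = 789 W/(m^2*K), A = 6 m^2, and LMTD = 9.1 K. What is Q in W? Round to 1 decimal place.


Q = U * A * LMTD
Q = 789 * 6 * 9.1
Q = 43079.4 W


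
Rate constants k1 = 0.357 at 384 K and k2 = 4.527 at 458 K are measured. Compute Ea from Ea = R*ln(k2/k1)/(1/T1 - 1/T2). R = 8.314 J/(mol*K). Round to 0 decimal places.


Ea = R * ln(k2/k1) / (1/T1 - 1/T2)
ln(k2/k1) = ln(4.527/0.357) = 2.540079
1/T1 - 1/T2 = 1/384 - 1/458 = 0.000420760553
Ea = 8.314 * 2.540079 / 0.000420760553
Ea = 50191 J/mol


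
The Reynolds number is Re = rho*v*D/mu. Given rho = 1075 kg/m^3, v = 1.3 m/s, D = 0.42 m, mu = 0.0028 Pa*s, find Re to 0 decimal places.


Re = rho * v * D / mu
Re = 1075 * 1.3 * 0.42 / 0.0028
Re = 586.95 / 0.0028
Re = 209625


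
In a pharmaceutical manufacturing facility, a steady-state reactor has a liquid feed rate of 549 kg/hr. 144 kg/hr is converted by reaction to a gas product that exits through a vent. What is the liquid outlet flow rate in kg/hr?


Steady-state mass balance on the main outlet: F_out = F_in - F_removed
F_out = 549 - 144
F_out = 405 kg/hr


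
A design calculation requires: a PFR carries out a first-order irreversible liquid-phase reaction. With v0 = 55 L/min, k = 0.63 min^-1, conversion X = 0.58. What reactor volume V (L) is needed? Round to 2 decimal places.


V = (v0/k) * ln(1/(1-X))
V = (55/0.63) * ln(1/(1-0.58))
V = 87.301587 * ln(2.380952)
V = 87.301587 * 0.8675
V = 75.73 L


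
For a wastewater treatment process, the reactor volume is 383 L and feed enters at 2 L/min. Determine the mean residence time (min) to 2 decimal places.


tau = V / v0
tau = 383 / 2
tau = 191.50 min


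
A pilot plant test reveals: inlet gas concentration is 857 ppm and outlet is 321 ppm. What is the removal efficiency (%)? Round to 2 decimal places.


Efficiency = (G_in - G_out) / G_in * 100%
Efficiency = (857 - 321) / 857 * 100
Efficiency = 536 / 857 * 100
Efficiency = 62.54%


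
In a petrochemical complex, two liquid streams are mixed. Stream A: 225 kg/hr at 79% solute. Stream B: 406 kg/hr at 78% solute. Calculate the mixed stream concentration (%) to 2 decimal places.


Mass balance on solute: F1*x1 + F2*x2 = F3*x3
F3 = F1 + F2 = 225 + 406 = 631 kg/hr
x3 = (F1*x1 + F2*x2)/F3
x3 = (225*0.79 + 406*0.78) / 631
x3 = 78.36%


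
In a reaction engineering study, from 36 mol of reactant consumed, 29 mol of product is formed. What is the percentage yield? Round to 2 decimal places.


Yield = (moles product / moles consumed) * 100%
Yield = (29 / 36) * 100
Yield = 0.8056 * 100
Yield = 80.56%


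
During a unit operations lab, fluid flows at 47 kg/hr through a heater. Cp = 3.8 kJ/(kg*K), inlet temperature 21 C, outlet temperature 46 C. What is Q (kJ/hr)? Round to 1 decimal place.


Q = m_dot * Cp * (T2 - T1)
Q = 47 * 3.8 * (46 - 21)
Q = 47 * 3.8 * 25
Q = 4465.0 kJ/hr


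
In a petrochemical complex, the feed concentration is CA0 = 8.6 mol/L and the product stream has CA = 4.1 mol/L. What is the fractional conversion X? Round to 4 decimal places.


X = (CA0 - CA) / CA0
X = (8.6 - 4.1) / 8.6
X = 4.5 / 8.6
X = 0.5233


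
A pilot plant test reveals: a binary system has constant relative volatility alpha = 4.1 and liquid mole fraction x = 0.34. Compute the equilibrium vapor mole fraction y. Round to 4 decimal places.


y = alpha*x / (1 + (alpha-1)*x)
y = 4.1*0.34 / (1 + (4.1-1)*0.34)
y = 1.394 / (1 + 1.054)
y = 1.394 / 2.054
y = 0.6787


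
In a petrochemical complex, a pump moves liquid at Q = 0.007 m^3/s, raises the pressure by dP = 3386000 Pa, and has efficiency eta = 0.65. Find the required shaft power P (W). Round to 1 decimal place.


P = Q * dP / eta
P = 0.007 * 3386000 / 0.65
P = 23702.0 / 0.65
P = 36464.6 W


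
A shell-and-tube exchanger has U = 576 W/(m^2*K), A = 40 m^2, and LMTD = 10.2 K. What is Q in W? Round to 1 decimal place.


Q = U * A * LMTD
Q = 576 * 40 * 10.2
Q = 235008.0 W


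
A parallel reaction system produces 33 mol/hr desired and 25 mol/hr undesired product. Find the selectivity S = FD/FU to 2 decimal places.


S = desired product rate / undesired product rate
S = 33 / 25
S = 1.32


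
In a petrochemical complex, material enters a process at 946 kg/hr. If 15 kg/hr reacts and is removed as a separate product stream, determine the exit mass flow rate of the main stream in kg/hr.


Steady-state mass balance on the main outlet: F_out = F_in - F_removed
F_out = 946 - 15
F_out = 931 kg/hr


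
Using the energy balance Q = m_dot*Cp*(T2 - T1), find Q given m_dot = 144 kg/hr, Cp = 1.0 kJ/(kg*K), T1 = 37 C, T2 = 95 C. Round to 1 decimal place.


Q = m_dot * Cp * (T2 - T1)
Q = 144 * 1.0 * (95 - 37)
Q = 144 * 1.0 * 58
Q = 8352.0 kJ/hr


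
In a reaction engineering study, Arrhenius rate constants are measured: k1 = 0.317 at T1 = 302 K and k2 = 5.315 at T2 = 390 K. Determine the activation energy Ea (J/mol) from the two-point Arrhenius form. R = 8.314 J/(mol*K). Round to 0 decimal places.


Ea = R * ln(k2/k1) / (1/T1 - 1/T2)
ln(k2/k1) = ln(5.315/0.317) = 2.8193865
1/T1 - 1/T2 = 1/302 - 1/390 = 0.000747155714
Ea = 8.314 * 2.8193865 / 0.000747155714
Ea = 31373 J/mol


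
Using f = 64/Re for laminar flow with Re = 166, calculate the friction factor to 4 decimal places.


f = 64 / Re
f = 64 / 166
f = 0.3855


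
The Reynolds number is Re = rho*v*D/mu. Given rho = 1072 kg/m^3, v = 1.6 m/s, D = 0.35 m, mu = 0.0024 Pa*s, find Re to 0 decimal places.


Re = rho * v * D / mu
Re = 1072 * 1.6 * 0.35 / 0.0024
Re = 600.32 / 0.0024
Re = 250133


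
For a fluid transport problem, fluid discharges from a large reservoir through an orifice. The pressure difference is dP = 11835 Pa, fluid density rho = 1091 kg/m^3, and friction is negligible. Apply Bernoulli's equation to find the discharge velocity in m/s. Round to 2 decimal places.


v = sqrt(2*dP/rho)
v = sqrt(2*11835/1091)
v = sqrt(21.695692)
v = 4.66 m/s


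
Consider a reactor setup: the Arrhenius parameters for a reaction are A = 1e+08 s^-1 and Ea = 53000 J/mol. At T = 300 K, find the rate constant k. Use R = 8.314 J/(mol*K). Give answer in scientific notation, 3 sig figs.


k = A * exp(-Ea/(R*T))
k = 1e+08 * exp(-53000 / (8.314 * 300))
k = 1e+08 * exp(-21.249298)
k = 5.91e-02


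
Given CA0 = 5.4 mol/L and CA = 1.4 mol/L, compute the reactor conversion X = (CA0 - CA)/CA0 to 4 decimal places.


X = (CA0 - CA) / CA0
X = (5.4 - 1.4) / 5.4
X = 4.0 / 5.4
X = 0.7407


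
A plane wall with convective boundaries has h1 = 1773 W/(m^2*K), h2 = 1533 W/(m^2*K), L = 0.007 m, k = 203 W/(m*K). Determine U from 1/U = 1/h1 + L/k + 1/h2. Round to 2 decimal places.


1/U = 1/h1 + L/k + 1/h2
1/U = 1/1773 + 0.007/203 + 1/1533
1/U = 0.0005640158 + 3.44828e-05 + 0.0006523157
1/U = 0.0012508143
U = 799.48 W/(m^2*K)


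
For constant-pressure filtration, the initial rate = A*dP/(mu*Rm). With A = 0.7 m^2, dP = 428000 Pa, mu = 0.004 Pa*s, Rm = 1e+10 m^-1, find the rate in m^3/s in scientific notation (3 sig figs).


rate = A * dP / (mu * Rm)
rate = 0.7 * 428000 / (0.004 * 1e+10)
rate = 299600.0 / 4.000e+07
rate = 7.49e-03 m^3/s


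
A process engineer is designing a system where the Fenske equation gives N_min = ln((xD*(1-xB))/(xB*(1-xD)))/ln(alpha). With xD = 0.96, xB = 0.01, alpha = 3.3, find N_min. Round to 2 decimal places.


N_min = ln((xD*(1-xB))/(xB*(1-xD))) / ln(alpha)
Numerator inside ln: 0.9504 / 0.0004 = 2376.0
ln(2376.0) = 7.773174
ln(alpha) = ln(3.3) = 1.193922
N_min = 7.773174 / 1.193922 = 6.51


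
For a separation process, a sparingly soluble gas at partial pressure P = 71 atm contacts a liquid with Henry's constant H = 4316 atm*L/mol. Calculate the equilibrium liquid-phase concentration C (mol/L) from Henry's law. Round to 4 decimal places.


C = P / H
C = 71 / 4316
C = 0.0165 mol/L


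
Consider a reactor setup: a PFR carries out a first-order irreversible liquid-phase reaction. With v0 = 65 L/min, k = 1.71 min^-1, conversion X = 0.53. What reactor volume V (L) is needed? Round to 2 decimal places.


V = (v0/k) * ln(1/(1-X))
V = (65/1.71) * ln(1/(1-0.53))
V = 38.011696 * ln(2.12766)
V = 38.011696 * 0.755023
V = 28.70 L


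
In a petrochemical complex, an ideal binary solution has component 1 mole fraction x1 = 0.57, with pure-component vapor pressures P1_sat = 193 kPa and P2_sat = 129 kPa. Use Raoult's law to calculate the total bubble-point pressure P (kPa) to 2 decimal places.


P = x1*P1_sat + x2*P2_sat
x2 = 1 - x1 = 1 - 0.57 = 0.43
P = 0.57*193 + 0.43*129
P = 110.01 + 55.47
P = 165.48 kPa


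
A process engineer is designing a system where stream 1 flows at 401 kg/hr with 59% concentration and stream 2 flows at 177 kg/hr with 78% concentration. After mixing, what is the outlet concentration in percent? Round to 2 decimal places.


Mass balance on solute: F1*x1 + F2*x2 = F3*x3
F3 = F1 + F2 = 401 + 177 = 578 kg/hr
x3 = (F1*x1 + F2*x2)/F3
x3 = (401*0.59 + 177*0.78) / 578
x3 = 64.82%


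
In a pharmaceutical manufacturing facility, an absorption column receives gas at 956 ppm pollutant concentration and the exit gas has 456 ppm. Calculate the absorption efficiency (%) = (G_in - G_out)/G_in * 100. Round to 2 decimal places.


Efficiency = (G_in - G_out) / G_in * 100%
Efficiency = (956 - 456) / 956 * 100
Efficiency = 500 / 956 * 100
Efficiency = 52.30%


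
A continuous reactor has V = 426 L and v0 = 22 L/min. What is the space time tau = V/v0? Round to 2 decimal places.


tau = V / v0
tau = 426 / 22
tau = 19.36 min


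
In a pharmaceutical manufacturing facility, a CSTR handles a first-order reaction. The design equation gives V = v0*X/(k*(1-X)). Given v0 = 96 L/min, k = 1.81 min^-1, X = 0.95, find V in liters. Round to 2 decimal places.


V = v0 * X / (k * (1 - X))
V = 96 * 0.95 / (1.81 * (1 - 0.95))
V = 91.2 / (1.81 * 0.05)
V = 91.2 / 0.0905
V = 1007.73 L


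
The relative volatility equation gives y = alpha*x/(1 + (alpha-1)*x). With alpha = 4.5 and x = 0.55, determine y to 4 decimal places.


y = alpha*x / (1 + (alpha-1)*x)
y = 4.5*0.55 / (1 + (4.5-1)*0.55)
y = 2.475 / (1 + 1.925)
y = 2.475 / 2.925
y = 0.8462


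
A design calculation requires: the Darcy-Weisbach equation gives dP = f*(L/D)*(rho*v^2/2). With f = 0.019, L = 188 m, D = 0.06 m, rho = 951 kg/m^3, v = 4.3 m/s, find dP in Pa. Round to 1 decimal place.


dP = f * (L/D) * (rho*v^2/2)
dP = 0.019 * (188/0.06) * (951*4.3^2/2)
L/D = 3133.33333333
rho*v^2/2 = 951*18.49/2 = 8791.995
dP = 0.019 * 3133.33333333 * 8791.995
dP = 523416.8 Pa


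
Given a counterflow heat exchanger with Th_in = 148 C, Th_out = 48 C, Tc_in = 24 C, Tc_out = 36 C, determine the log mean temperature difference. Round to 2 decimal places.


dT1 = Th_in - Tc_out = 148 - 36 = 112
dT2 = Th_out - Tc_in = 48 - 24 = 24
LMTD = (dT1 - dT2) / ln(dT1/dT2)
LMTD = (112 - 24) / ln(112/24)
LMTD = 57.13 K


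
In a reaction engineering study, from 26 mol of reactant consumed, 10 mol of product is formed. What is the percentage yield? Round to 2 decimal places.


Yield = (moles product / moles consumed) * 100%
Yield = (10 / 26) * 100
Yield = 0.3846 * 100
Yield = 38.46%


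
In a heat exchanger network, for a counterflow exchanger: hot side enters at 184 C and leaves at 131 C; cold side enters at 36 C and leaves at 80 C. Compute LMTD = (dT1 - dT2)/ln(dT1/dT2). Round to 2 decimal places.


dT1 = Th_in - Tc_out = 184 - 80 = 104
dT2 = Th_out - Tc_in = 131 - 36 = 95
LMTD = (dT1 - dT2) / ln(dT1/dT2)
LMTD = (104 - 95) / ln(104/95)
LMTD = 99.43 K


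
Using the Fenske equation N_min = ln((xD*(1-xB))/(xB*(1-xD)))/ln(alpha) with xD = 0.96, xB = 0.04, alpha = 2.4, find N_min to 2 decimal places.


N_min = ln((xD*(1-xB))/(xB*(1-xD))) / ln(alpha)
Numerator inside ln: 0.9216 / 0.0016 = 576.0
ln(576.0) = 6.356108
ln(alpha) = ln(2.4) = 0.875469
N_min = 6.356108 / 0.875469 = 7.26


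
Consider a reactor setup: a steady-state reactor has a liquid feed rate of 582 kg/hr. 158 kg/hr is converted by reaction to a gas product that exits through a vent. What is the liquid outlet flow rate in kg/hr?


Steady-state mass balance on the main outlet: F_out = F_in - F_removed
F_out = 582 - 158
F_out = 424 kg/hr


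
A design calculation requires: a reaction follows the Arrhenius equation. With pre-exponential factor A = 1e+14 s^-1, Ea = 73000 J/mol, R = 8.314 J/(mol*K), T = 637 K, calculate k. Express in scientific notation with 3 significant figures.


k = A * exp(-Ea/(R*T))
k = 1e+14 * exp(-73000 / (8.314 * 637))
k = 1e+14 * exp(-13.783941)
k = 1.03e+08


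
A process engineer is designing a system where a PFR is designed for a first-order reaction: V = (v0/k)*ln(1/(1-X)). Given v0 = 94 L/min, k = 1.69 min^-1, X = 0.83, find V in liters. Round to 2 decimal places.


V = (v0/k) * ln(1/(1-X))
V = (94/1.69) * ln(1/(1-0.83))
V = 55.621302 * ln(5.882353)
V = 55.621302 * 1.771957
V = 98.56 L


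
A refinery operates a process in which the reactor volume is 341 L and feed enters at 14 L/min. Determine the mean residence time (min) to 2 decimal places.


tau = V / v0
tau = 341 / 14
tau = 24.36 min


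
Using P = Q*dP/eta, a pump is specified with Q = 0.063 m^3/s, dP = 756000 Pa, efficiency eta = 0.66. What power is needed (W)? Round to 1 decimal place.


P = Q * dP / eta
P = 0.063 * 756000 / 0.66
P = 47628.0 / 0.66
P = 72163.6 W


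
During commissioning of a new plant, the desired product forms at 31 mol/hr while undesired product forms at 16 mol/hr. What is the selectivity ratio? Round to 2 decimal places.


S = desired product rate / undesired product rate
S = 31 / 16
S = 1.94


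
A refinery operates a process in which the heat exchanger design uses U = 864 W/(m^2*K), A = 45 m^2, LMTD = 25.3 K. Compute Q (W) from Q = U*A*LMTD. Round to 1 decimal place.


Q = U * A * LMTD
Q = 864 * 45 * 25.3
Q = 983664.0 W


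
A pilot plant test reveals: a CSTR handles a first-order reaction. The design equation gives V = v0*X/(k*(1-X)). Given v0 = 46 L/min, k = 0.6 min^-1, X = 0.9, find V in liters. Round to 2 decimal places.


V = v0 * X / (k * (1 - X))
V = 46 * 0.9 / (0.6 * (1 - 0.9))
V = 41.4 / (0.6 * 0.1)
V = 41.4 / 0.06
V = 690.00 L


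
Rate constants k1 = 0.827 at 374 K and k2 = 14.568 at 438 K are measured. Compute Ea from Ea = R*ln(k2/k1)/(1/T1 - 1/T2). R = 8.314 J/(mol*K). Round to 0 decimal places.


Ea = R * ln(k2/k1) / (1/T1 - 1/T2)
ln(k2/k1) = ln(14.568/0.827) = 2.8687779
1/T1 - 1/T2 = 1/374 - 1/438 = 0.000390691769
Ea = 8.314 * 2.8687779 / 0.000390691769
Ea = 61048 J/mol


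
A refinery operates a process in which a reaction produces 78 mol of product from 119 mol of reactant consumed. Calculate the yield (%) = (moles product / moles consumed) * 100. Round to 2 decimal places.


Yield = (moles product / moles consumed) * 100%
Yield = (78 / 119) * 100
Yield = 0.6555 * 100
Yield = 65.55%


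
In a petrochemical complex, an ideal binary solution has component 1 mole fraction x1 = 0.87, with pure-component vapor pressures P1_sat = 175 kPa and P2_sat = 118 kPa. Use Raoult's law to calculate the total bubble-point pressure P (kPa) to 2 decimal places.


P = x1*P1_sat + x2*P2_sat
x2 = 1 - x1 = 1 - 0.87 = 0.13
P = 0.87*175 + 0.13*118
P = 152.25 + 15.34
P = 167.59 kPa


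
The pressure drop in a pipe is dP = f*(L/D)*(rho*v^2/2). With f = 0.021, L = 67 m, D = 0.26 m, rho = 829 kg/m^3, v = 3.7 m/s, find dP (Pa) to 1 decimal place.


dP = f * (L/D) * (rho*v^2/2)
dP = 0.021 * (67/0.26) * (829*3.7^2/2)
L/D = 257.69230769
rho*v^2/2 = 829*13.69/2 = 5674.505
dP = 0.021 * 257.69230769 * 5674.505
dP = 30707.8 Pa


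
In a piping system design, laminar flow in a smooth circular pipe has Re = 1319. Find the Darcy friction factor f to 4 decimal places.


f = 64 / Re
f = 64 / 1319
f = 0.0485


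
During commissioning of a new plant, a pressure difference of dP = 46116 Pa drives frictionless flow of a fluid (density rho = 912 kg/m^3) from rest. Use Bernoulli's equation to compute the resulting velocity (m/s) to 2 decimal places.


v = sqrt(2*dP/rho)
v = sqrt(2*46116/912)
v = sqrt(101.131579)
v = 10.06 m/s


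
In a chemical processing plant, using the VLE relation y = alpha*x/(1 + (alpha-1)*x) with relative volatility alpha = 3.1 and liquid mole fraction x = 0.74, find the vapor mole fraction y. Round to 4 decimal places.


y = alpha*x / (1 + (alpha-1)*x)
y = 3.1*0.74 / (1 + (3.1-1)*0.74)
y = 2.294 / (1 + 1.554)
y = 2.294 / 2.554
y = 0.8982


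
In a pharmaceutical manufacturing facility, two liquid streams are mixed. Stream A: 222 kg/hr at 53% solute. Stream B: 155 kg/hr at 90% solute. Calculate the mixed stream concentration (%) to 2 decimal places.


Mass balance on solute: F1*x1 + F2*x2 = F3*x3
F3 = F1 + F2 = 222 + 155 = 377 kg/hr
x3 = (F1*x1 + F2*x2)/F3
x3 = (222*0.53 + 155*0.9) / 377
x3 = 68.21%


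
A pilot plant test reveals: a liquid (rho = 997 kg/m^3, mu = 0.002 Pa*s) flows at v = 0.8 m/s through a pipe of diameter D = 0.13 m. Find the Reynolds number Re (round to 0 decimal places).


Re = rho * v * D / mu
Re = 997 * 0.8 * 0.13 / 0.002
Re = 103.688 / 0.002
Re = 51844


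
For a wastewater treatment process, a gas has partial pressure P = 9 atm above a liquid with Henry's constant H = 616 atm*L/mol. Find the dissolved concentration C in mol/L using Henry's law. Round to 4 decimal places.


C = P / H
C = 9 / 616
C = 0.0146 mol/L


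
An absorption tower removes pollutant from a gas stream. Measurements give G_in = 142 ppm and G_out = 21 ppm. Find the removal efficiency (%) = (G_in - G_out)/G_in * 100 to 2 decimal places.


Efficiency = (G_in - G_out) / G_in * 100%
Efficiency = (142 - 21) / 142 * 100
Efficiency = 121 / 142 * 100
Efficiency = 85.21%


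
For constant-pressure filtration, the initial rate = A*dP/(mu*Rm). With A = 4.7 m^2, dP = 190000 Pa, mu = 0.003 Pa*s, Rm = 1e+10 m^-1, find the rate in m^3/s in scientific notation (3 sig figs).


rate = A * dP / (mu * Rm)
rate = 4.7 * 190000 / (0.003 * 1e+10)
rate = 893000.0 / 3.000e+07
rate = 2.98e-02 m^3/s


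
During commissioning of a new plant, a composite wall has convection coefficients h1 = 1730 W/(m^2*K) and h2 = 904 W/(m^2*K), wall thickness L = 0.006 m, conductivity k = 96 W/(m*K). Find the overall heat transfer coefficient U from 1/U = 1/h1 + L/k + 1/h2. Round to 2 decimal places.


1/U = 1/h1 + L/k + 1/h2
1/U = 1/1730 + 0.006/96 + 1/904
1/U = 0.0005780347 + 6.25e-05 + 0.0011061947
1/U = 0.0017467294
U = 572.50 W/(m^2*K)


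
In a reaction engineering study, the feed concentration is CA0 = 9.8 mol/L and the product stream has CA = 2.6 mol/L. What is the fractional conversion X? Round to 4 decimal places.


X = (CA0 - CA) / CA0
X = (9.8 - 2.6) / 9.8
X = 7.2 / 9.8
X = 0.7347


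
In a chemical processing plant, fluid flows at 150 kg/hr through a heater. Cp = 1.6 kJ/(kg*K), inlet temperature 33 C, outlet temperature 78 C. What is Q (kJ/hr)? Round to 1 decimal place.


Q = m_dot * Cp * (T2 - T1)
Q = 150 * 1.6 * (78 - 33)
Q = 150 * 1.6 * 45
Q = 10800.0 kJ/hr


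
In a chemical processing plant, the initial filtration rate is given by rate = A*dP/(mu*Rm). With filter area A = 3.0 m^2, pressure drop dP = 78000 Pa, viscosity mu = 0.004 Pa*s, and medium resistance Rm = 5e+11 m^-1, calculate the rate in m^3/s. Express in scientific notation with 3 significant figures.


rate = A * dP / (mu * Rm)
rate = 3.0 * 78000 / (0.004 * 5e+11)
rate = 234000.0 / 2.000e+09
rate = 1.17e-04 m^3/s


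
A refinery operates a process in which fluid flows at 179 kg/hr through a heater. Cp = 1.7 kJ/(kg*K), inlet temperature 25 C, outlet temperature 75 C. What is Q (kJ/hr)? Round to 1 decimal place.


Q = m_dot * Cp * (T2 - T1)
Q = 179 * 1.7 * (75 - 25)
Q = 179 * 1.7 * 50
Q = 15215.0 kJ/hr


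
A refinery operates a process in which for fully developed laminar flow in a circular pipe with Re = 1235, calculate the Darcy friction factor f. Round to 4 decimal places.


f = 64 / Re
f = 64 / 1235
f = 0.0518


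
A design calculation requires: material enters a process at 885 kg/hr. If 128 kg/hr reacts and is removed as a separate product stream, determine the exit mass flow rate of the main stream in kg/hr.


Steady-state mass balance on the main outlet: F_out = F_in - F_removed
F_out = 885 - 128
F_out = 757 kg/hr


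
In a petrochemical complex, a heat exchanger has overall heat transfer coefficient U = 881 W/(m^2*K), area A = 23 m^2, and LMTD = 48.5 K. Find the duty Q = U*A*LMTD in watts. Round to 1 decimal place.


Q = U * A * LMTD
Q = 881 * 23 * 48.5
Q = 982755.5 W


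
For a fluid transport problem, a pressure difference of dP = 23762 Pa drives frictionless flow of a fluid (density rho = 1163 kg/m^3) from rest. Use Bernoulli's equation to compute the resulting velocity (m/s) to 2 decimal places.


v = sqrt(2*dP/rho)
v = sqrt(2*23762/1163)
v = sqrt(40.863285)
v = 6.39 m/s


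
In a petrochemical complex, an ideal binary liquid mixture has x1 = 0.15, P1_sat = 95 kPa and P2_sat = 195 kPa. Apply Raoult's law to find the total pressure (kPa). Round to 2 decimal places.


P = x1*P1_sat + x2*P2_sat
x2 = 1 - x1 = 1 - 0.15 = 0.85
P = 0.15*95 + 0.85*195
P = 14.25 + 165.75
P = 180.00 kPa


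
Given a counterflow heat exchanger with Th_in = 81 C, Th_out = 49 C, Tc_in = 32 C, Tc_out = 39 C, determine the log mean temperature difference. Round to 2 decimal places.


dT1 = Th_in - Tc_out = 81 - 39 = 42
dT2 = Th_out - Tc_in = 49 - 32 = 17
LMTD = (dT1 - dT2) / ln(dT1/dT2)
LMTD = (42 - 17) / ln(42/17)
LMTD = 27.64 K


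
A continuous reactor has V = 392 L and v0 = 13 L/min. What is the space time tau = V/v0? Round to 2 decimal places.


tau = V / v0
tau = 392 / 13
tau = 30.15 min


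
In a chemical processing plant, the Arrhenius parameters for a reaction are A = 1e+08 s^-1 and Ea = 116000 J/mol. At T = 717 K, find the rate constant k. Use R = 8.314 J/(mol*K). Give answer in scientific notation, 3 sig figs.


k = A * exp(-Ea/(R*T))
k = 1e+08 * exp(-116000 / (8.314 * 717))
k = 1e+08 * exp(-19.459372)
k = 3.54e-01


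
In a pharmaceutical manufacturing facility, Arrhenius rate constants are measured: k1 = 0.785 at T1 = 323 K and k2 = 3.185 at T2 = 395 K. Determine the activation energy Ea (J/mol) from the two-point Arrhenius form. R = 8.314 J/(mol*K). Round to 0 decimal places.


Ea = R * ln(k2/k1) / (1/T1 - 1/T2)
ln(k2/k1) = ln(3.185/0.785) = 1.4005239
1/T1 - 1/T2 = 1/323 - 1/395 = 0.000564329663
Ea = 8.314 * 1.4005239 / 0.000564329663
Ea = 20633 J/mol


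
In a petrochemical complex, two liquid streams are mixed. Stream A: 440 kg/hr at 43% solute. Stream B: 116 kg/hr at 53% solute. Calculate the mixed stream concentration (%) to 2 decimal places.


Mass balance on solute: F1*x1 + F2*x2 = F3*x3
F3 = F1 + F2 = 440 + 116 = 556 kg/hr
x3 = (F1*x1 + F2*x2)/F3
x3 = (440*0.43 + 116*0.53) / 556
x3 = 45.09%


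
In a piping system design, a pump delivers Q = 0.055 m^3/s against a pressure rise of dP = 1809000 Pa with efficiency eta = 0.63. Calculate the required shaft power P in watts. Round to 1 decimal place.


P = Q * dP / eta
P = 0.055 * 1809000 / 0.63
P = 99495.0 / 0.63
P = 157928.6 W


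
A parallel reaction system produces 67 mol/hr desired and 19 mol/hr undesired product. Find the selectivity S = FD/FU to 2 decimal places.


S = desired product rate / undesired product rate
S = 67 / 19
S = 3.53


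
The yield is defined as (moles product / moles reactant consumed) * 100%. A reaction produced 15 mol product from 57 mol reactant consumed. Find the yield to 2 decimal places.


Yield = (moles product / moles consumed) * 100%
Yield = (15 / 57) * 100
Yield = 0.2632 * 100
Yield = 26.32%


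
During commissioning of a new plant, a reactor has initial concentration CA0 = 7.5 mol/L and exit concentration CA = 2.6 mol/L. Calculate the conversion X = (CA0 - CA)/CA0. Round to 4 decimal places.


X = (CA0 - CA) / CA0
X = (7.5 - 2.6) / 7.5
X = 4.9 / 7.5
X = 0.6533


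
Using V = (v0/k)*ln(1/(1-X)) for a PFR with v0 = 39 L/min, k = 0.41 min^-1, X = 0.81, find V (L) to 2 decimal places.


V = (v0/k) * ln(1/(1-X))
V = (39/0.41) * ln(1/(1-0.81))
V = 95.121951 * ln(5.263158)
V = 95.121951 * 1.660731
V = 157.97 L


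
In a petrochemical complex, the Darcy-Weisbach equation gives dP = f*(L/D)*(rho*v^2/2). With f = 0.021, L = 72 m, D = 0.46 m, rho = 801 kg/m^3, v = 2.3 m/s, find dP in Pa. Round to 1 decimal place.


dP = f * (L/D) * (rho*v^2/2)
dP = 0.021 * (72/0.46) * (801*2.3^2/2)
L/D = 156.52173913
rho*v^2/2 = 801*5.29/2 = 2118.645
dP = 0.021 * 156.52173913 * 2118.645
dP = 6963.9 Pa


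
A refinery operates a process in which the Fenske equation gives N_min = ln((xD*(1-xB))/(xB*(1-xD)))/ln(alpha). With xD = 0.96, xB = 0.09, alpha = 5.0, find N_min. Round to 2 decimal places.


N_min = ln((xD*(1-xB))/(xB*(1-xD))) / ln(alpha)
Numerator inside ln: 0.8736 / 0.0036 = 242.666667
ln(242.666667) = 5.491689
ln(alpha) = ln(5.0) = 1.609438
N_min = 5.491689 / 1.609438 = 3.41


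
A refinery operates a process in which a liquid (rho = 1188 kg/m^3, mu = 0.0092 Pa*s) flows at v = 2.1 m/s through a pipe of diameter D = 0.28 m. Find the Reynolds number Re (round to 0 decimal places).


Re = rho * v * D / mu
Re = 1188 * 2.1 * 0.28 / 0.0092
Re = 698.544 / 0.0092
Re = 75929


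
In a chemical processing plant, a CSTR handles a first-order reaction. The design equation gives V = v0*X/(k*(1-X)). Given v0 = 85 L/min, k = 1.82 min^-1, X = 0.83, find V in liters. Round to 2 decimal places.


V = v0 * X / (k * (1 - X))
V = 85 * 0.83 / (1.82 * (1 - 0.83))
V = 70.55 / (1.82 * 0.17)
V = 70.55 / 0.3094
V = 228.02 L


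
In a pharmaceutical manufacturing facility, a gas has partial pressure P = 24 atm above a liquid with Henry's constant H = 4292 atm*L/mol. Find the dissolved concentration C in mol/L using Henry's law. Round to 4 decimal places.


C = P / H
C = 24 / 4292
C = 0.0056 mol/L


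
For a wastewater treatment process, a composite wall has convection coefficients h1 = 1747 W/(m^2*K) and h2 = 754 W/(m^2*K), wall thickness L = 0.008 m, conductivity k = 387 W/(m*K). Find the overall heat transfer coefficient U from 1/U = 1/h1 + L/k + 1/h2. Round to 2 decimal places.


1/U = 1/h1 + L/k + 1/h2
1/U = 1/1747 + 0.008/387 + 1/754
1/U = 0.0005724098 + 2.06718e-05 + 0.0013262599
1/U = 0.0019193415
U = 521.01 W/(m^2*K)


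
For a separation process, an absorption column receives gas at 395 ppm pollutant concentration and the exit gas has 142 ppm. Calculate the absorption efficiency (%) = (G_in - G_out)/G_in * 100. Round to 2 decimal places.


Efficiency = (G_in - G_out) / G_in * 100%
Efficiency = (395 - 142) / 395 * 100
Efficiency = 253 / 395 * 100
Efficiency = 64.05%


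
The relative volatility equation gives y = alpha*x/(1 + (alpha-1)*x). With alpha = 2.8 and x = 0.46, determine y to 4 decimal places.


y = alpha*x / (1 + (alpha-1)*x)
y = 2.8*0.46 / (1 + (2.8-1)*0.46)
y = 1.288 / (1 + 0.828)
y = 1.288 / 1.828
y = 0.7046


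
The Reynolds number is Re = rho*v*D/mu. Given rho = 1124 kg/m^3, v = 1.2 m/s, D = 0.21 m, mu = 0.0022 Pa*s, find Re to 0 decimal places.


Re = rho * v * D / mu
Re = 1124 * 1.2 * 0.21 / 0.0022
Re = 283.248 / 0.0022
Re = 128749


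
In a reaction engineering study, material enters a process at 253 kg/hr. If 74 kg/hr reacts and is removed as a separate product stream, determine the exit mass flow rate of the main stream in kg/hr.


Steady-state mass balance on the main outlet: F_out = F_in - F_removed
F_out = 253 - 74
F_out = 179 kg/hr


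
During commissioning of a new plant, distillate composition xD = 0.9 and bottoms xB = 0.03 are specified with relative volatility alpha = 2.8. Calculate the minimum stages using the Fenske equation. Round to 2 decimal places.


N_min = ln((xD*(1-xB))/(xB*(1-xD))) / ln(alpha)
Numerator inside ln: 0.873 / 0.003 = 291.0
ln(291.0) = 5.673323
ln(alpha) = ln(2.8) = 1.029619
N_min = 5.673323 / 1.029619 = 5.51


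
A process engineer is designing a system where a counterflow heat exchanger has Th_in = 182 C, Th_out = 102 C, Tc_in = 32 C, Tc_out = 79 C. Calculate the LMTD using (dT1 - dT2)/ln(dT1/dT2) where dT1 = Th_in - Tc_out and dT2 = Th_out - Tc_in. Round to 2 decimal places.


dT1 = Th_in - Tc_out = 182 - 79 = 103
dT2 = Th_out - Tc_in = 102 - 32 = 70
LMTD = (dT1 - dT2) / ln(dT1/dT2)
LMTD = (103 - 70) / ln(103/70)
LMTD = 85.44 K


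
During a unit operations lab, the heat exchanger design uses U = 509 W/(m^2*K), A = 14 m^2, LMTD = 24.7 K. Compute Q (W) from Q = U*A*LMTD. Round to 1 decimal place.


Q = U * A * LMTD
Q = 509 * 14 * 24.7
Q = 176012.2 W


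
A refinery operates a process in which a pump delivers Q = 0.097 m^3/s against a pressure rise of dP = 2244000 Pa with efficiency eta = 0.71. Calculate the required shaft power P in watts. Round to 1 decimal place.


P = Q * dP / eta
P = 0.097 * 2244000 / 0.71
P = 217668.0 / 0.71
P = 306574.6 W


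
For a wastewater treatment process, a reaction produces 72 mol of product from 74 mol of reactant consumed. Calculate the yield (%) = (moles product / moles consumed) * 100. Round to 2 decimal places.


Yield = (moles product / moles consumed) * 100%
Yield = (72 / 74) * 100
Yield = 0.973 * 100
Yield = 97.30%


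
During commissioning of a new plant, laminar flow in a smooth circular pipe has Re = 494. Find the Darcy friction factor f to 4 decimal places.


f = 64 / Re
f = 64 / 494
f = 0.1296


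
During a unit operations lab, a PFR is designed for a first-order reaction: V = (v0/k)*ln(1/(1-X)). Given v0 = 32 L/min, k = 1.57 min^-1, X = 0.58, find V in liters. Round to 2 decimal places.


V = (v0/k) * ln(1/(1-X))
V = (32/1.57) * ln(1/(1-0.58))
V = 20.382166 * ln(2.380952)
V = 20.382166 * 0.8675
V = 17.68 L


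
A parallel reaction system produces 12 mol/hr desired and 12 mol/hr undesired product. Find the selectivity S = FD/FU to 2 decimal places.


S = desired product rate / undesired product rate
S = 12 / 12
S = 1.00


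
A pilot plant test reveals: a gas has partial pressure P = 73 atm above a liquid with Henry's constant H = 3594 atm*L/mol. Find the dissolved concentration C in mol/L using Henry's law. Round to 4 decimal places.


C = P / H
C = 73 / 3594
C = 0.0203 mol/L


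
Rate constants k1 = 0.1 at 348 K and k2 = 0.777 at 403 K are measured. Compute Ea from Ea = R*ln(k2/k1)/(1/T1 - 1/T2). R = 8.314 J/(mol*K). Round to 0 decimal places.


Ea = R * ln(k2/k1) / (1/T1 - 1/T2)
ln(k2/k1) = ln(0.777/0.1) = 2.0502702
1/T1 - 1/T2 = 1/348 - 1/403 = 0.00039217364
Ea = 8.314 * 2.0502702 / 0.00039217364
Ea = 43465 J/mol


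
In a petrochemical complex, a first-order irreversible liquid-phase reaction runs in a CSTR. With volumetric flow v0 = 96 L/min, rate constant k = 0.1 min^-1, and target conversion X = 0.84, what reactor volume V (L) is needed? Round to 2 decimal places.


V = v0 * X / (k * (1 - X))
V = 96 * 0.84 / (0.1 * (1 - 0.84))
V = 80.64 / (0.1 * 0.16)
V = 80.64 / 0.016
V = 5040.00 L


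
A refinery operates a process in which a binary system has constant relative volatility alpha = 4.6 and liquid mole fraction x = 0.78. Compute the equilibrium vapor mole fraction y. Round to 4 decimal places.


y = alpha*x / (1 + (alpha-1)*x)
y = 4.6*0.78 / (1 + (4.6-1)*0.78)
y = 3.588 / (1 + 2.808)
y = 3.588 / 3.808
y = 0.9422


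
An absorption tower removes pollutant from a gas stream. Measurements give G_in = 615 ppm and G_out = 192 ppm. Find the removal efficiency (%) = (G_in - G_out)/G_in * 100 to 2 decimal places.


Efficiency = (G_in - G_out) / G_in * 100%
Efficiency = (615 - 192) / 615 * 100
Efficiency = 423 / 615 * 100
Efficiency = 68.78%


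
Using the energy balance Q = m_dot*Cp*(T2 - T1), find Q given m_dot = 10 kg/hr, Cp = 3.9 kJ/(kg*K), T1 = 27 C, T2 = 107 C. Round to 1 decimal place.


Q = m_dot * Cp * (T2 - T1)
Q = 10 * 3.9 * (107 - 27)
Q = 10 * 3.9 * 80
Q = 3120.0 kJ/hr


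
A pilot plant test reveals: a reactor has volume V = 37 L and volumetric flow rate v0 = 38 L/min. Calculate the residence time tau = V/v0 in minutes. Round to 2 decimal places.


tau = V / v0
tau = 37 / 38
tau = 0.97 min
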